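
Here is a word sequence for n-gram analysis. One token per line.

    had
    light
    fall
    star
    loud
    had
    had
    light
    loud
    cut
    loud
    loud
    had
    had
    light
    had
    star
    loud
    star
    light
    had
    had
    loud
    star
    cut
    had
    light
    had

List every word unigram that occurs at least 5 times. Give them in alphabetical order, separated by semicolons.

had; light; loud

Unigram counts meeting the condition (at least 5 times):
  had: 10
  light: 5
  loud: 6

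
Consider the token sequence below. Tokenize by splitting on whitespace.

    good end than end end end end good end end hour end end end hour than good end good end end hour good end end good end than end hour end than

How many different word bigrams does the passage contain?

32 tokens → 31 bigram windows in total.
Repeated bigrams (each contributes count−1 duplicates):
  end end: 8
  good end: 6
  end hour: 4
  end good: 3
  end than: 3
  hour end: 2
  than end: 2
21 duplicate windows → 31 − 21 = 10 distinct.

10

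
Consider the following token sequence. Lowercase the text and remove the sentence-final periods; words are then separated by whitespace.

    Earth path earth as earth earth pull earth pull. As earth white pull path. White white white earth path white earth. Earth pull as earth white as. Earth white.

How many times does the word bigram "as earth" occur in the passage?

4

Scanning the 28 overlapping bigram windows for "as earth":
  position 4–5: as earth
  position 10–11: as earth
  position 24–25: as earth
  position 27–28: as earth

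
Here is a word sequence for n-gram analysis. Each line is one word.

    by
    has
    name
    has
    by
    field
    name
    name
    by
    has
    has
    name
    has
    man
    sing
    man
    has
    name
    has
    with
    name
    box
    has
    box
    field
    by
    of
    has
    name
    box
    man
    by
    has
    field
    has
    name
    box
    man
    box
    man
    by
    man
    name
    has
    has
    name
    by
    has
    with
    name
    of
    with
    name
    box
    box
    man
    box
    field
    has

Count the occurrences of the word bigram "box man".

Scanning the 58 overlapping bigram windows for "box man":
  position 30–31: box man
  position 37–38: box man
  position 39–40: box man
  position 55–56: box man

4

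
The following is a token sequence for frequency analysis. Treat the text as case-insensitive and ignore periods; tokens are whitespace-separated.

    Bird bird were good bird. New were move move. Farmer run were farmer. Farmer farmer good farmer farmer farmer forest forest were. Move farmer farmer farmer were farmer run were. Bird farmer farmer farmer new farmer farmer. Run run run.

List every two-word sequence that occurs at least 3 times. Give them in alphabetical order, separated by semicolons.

Bigram counts meeting the condition (at least 3 times):
  farmer farmer: 9
  farmer run: 3

farmer farmer; farmer run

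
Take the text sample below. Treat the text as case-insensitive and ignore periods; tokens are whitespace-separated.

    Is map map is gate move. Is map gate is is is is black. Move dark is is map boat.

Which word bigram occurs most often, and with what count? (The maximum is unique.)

Bigram frequencies (highest first):
  is is: 4
  is map: 3
  map map: 1
  map is: 1
  is gate: 1
  gate move: 1
  … (8 more, each ≤ 1)

"is is", 4 times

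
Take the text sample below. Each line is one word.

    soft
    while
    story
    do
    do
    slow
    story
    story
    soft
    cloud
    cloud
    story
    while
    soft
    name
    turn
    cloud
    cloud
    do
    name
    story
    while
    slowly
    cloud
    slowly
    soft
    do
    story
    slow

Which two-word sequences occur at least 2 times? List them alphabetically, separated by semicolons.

Bigram counts meeting the condition (at least 2 times):
  cloud cloud: 2
  story while: 2

cloud cloud; story while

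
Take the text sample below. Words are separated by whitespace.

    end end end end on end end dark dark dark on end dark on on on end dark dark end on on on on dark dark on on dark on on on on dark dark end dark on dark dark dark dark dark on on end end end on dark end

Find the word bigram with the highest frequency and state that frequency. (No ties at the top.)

"on on", 10 times

Bigram frequencies (highest first):
  on on: 10
  dark dark: 9
  end end: 6
  dark on: 6
  on dark: 5
  on end: 4
  … (3 more, each ≤ 4)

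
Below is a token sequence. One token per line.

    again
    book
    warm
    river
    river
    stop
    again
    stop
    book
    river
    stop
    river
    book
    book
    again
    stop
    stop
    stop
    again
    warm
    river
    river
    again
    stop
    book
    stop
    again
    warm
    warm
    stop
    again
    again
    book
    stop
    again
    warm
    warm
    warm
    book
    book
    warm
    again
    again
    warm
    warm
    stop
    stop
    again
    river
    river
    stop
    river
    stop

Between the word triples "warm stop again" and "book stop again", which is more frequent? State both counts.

"warm stop again": 1 occurrence
"book stop again": 2 occurrences

"book stop again" (2 vs 1)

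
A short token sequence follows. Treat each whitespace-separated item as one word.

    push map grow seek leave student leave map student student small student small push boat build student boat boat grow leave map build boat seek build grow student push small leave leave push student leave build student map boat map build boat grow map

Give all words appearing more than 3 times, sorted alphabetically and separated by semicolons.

boat; build; grow; leave; map; push; student

Unigram counts meeting the condition (more than 3 times):
  boat: 6
  build: 5
  grow: 4
  leave: 6
  map: 6
  push: 4
  student: 8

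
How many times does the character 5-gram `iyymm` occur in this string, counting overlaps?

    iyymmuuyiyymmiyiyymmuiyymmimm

Sliding a length-5 window over the 29 characters (25 positions):
  position 1–5: iyymm
  position 9–13: iyymm
  position 16–20: iyymm
  position 22–26: iyymm

4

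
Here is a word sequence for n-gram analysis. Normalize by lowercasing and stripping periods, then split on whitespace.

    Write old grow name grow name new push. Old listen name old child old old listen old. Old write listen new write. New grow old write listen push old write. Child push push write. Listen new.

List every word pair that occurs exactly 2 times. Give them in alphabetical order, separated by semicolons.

grow name; listen new; old listen; old old; push old

Bigram counts meeting the condition (exactly 2 times):
  grow name: 2
  listen new: 2
  old listen: 2
  old old: 2
  push old: 2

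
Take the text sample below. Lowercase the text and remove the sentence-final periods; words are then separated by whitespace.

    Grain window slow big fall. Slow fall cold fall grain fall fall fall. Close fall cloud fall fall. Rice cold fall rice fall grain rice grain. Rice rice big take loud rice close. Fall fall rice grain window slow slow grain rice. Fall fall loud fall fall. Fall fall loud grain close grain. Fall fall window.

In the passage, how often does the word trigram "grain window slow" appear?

Scanning the 54 overlapping trigram windows for "grain window slow":
  position 1–3: grain window slow
  position 37–39: grain window slow

2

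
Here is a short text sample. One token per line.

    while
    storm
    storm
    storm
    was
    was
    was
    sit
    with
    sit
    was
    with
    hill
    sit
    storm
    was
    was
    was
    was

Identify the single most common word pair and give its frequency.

Bigram frequencies (highest first):
  was was: 5
  storm storm: 2
  storm was: 2
  while storm: 1
  was sit: 1
  sit with: 1
  … (6 more, each ≤ 1)

"was was", 5 times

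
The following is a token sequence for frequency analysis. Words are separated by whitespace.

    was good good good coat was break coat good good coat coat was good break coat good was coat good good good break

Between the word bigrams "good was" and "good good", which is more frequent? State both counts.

"good good" (5 vs 1)

"good was": 1 occurrence
"good good": 5 occurrences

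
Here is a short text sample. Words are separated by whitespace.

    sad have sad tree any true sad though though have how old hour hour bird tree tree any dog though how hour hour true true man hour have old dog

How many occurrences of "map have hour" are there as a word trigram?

0

Scanning the 28 overlapping trigram windows for "map have hour":
  (none found)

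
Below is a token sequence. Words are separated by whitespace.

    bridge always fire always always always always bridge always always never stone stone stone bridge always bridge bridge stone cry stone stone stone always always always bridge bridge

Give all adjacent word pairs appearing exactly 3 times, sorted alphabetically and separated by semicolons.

always bridge; bridge always

Bigram counts meeting the condition (exactly 3 times):
  always bridge: 3
  bridge always: 3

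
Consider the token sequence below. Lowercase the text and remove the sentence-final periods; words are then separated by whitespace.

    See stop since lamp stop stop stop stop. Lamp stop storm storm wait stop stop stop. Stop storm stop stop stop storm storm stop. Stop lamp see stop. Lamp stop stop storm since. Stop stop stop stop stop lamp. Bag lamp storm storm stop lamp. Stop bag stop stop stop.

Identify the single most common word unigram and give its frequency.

Unigram frequencies (highest first):
  stop: 28
  storm: 8
  lamp: 7
  see: 2
  since: 2
  bag: 2
  … (1 more, each ≤ 1)

"stop", 28 times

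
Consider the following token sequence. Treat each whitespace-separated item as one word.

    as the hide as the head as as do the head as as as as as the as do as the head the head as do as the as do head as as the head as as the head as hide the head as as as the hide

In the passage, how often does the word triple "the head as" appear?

6

Scanning the 46 overlapping trigram windows for "the head as":
  position 5–7: the head as
  position 10–12: the head as
  position 23–25: the head as
  position 34–36: the head as
  position 38–40: the head as
  position 42–44: the head as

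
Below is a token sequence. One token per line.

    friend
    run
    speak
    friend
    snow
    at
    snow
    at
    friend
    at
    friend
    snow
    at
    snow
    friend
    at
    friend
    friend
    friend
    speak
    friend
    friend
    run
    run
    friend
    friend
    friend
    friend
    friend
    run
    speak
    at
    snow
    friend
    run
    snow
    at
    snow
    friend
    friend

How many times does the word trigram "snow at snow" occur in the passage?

3

Scanning the 38 overlapping trigram windows for "snow at snow":
  position 5–7: snow at snow
  position 12–14: snow at snow
  position 36–38: snow at snow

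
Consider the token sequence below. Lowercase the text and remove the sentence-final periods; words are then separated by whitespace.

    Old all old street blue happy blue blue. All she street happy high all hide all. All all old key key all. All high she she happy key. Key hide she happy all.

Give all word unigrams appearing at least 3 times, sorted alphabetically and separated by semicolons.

all; blue; happy; key; old; she

Unigram counts meeting the condition (at least 3 times):
  all: 9
  blue: 3
  happy: 4
  key: 4
  old: 3
  she: 4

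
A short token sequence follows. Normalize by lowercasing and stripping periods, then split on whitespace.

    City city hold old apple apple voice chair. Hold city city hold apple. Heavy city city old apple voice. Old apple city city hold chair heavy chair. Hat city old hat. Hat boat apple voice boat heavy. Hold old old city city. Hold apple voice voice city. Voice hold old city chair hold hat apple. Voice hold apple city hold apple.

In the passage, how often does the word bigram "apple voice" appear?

Scanning the 60 overlapping bigram windows for "apple voice":
  position 6–7: apple voice
  position 18–19: apple voice
  position 34–35: apple voice
  position 44–45: apple voice
  position 55–56: apple voice

5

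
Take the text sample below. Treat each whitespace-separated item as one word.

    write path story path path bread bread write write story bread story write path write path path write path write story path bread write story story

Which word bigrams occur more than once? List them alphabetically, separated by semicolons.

Bigram counts meeting the condition (more than once):
  bread write: 2
  path bread: 2
  path path: 2
  path write: 3
  story path: 2
  write path: 4
  write story: 3

bread write; path bread; path path; path write; story path; write path; write story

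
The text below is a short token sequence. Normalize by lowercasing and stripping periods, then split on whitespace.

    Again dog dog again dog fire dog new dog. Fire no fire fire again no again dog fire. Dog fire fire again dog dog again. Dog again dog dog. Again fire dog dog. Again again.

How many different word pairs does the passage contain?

15

35 tokens → 34 bigram windows in total.
Repeated bigrams (each contributes count−1 duplicates):
  again dog: 6
  dog again: 5
  dog dog: 4
  dog fire: 4
  fire dog: 3
  fire again: 2
  fire fire: 2
19 duplicate windows → 34 − 19 = 15 distinct.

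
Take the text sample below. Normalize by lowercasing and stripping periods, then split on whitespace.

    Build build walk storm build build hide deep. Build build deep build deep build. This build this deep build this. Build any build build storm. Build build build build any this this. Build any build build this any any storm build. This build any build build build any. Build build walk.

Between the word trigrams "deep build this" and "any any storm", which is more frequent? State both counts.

"deep build this": 2 occurrences
"any any storm": 1 occurrence

"deep build this" (2 vs 1)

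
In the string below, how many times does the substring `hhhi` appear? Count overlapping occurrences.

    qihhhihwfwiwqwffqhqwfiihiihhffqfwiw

1

Sliding a length-4 window over the 35 characters (32 positions):
  position 3–6: hhhi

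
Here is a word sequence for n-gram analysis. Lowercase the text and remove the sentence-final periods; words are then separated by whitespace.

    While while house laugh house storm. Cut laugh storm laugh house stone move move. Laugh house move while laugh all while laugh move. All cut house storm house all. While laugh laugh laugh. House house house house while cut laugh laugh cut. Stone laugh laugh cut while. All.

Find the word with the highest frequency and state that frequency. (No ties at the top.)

"laugh", 13 times

Unigram frequencies (highest first):
  laugh: 13
  house: 10
  while: 7
  cut: 5
  move: 4
  all: 4
  … (2 more, each ≤ 3)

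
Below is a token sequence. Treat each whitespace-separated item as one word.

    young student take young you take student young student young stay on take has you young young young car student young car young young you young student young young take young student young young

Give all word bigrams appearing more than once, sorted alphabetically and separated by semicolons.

Bigram counts meeting the condition (more than once):
  student young: 5
  take young: 2
  you young: 2
  young car: 2
  young student: 4
  young you: 2
  young young: 5

student young; take young; you young; young car; young student; young you; young young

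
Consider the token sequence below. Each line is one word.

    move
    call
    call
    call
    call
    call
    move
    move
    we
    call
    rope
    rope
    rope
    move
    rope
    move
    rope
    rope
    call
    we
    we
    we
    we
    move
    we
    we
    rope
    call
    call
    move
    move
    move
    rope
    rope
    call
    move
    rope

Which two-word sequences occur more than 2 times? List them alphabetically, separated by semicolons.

call call; call move; move move; move rope; rope call; rope rope; we we

Bigram counts meeting the condition (more than 2 times):
  call call: 5
  call move: 3
  move move: 3
  move rope: 4
  rope call: 3
  rope rope: 4
  we we: 4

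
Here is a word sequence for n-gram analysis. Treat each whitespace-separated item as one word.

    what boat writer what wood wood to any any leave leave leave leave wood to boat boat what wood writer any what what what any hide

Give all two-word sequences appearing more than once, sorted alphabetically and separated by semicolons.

Bigram counts meeting the condition (more than once):
  leave leave: 3
  what what: 2
  what wood: 2
  wood to: 2

leave leave; what what; what wood; wood to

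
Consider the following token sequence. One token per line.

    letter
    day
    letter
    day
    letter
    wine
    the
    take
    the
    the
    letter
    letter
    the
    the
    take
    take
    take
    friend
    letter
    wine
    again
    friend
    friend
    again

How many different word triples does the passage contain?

24 tokens → 22 trigram windows in total.
Repeated trigrams (each contributes count−1 duplicates):
  letter day letter: 2
1 duplicate windows → 22 − 1 = 21 distinct.

21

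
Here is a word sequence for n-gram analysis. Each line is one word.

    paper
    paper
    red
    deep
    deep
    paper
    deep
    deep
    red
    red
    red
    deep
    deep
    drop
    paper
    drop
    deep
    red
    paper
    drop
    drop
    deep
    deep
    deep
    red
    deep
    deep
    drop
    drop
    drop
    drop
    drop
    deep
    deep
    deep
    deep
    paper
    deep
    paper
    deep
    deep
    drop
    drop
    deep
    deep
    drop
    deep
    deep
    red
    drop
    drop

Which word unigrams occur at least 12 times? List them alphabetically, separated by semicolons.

Unigram counts meeting the condition (at least 12 times):
  deep: 23
  drop: 14

deep; drop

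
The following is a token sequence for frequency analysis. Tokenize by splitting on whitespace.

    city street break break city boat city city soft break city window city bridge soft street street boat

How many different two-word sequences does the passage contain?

18 tokens → 17 bigram windows in total.
Repeated bigrams (each contributes count−1 duplicates):
  break city: 2
1 duplicate windows → 17 − 1 = 16 distinct.

16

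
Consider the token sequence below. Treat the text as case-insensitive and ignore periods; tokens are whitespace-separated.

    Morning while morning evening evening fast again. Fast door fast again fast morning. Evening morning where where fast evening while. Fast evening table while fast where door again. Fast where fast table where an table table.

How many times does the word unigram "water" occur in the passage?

Scanning the 36 tokens for "water":
  (none found)

0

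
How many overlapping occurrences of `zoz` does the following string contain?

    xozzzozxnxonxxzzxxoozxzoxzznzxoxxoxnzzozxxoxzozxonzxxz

3

Sliding a length-3 window over the 54 characters (52 positions):
  position 5–7: zoz
  position 38–40: zoz
  position 45–47: zoz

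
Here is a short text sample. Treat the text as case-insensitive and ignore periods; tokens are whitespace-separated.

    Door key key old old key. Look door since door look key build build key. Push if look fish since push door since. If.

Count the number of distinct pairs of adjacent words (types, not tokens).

22

24 tokens → 23 bigram windows in total.
Repeated bigrams (each contributes count−1 duplicates):
  door since: 2
1 duplicate windows → 23 − 1 = 22 distinct.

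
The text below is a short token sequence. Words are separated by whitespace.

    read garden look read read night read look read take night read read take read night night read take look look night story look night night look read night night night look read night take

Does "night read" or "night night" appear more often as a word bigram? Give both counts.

"night night" (4 vs 3)

"night read": 3 occurrences
"night night": 4 occurrences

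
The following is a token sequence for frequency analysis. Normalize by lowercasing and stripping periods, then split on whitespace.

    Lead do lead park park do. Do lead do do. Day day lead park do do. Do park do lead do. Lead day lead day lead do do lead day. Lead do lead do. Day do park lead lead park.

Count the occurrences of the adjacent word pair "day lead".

Scanning the 39 overlapping bigram windows for "day lead":
  position 12–13: day lead
  position 23–24: day lead
  position 25–26: day lead
  position 30–31: day lead

4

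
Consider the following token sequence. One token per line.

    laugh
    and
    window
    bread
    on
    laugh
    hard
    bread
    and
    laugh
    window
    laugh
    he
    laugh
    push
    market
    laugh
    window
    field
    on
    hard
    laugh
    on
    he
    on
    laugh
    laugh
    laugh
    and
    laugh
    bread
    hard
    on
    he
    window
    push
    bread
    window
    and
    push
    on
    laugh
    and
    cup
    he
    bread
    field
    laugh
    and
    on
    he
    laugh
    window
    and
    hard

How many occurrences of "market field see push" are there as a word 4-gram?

Scanning the 52 overlapping 4-gram windows for "market field see push":
  (none found)

0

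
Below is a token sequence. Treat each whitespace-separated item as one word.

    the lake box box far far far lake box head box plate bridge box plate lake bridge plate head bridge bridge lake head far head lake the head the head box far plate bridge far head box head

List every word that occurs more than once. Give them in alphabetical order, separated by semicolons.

box; bridge; far; head; lake; plate; the

Unigram counts meeting the condition (more than once):
  box: 7
  bridge: 5
  far: 6
  head: 8
  lake: 5
  plate: 4
  the: 3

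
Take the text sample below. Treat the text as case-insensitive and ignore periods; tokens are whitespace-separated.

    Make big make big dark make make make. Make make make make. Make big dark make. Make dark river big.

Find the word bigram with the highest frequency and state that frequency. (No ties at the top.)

Bigram frequencies (highest first):
  make make: 8
  make big: 3
  big dark: 2
  dark make: 2
  big make: 1
  make dark: 1
  … (2 more, each ≤ 1)

"make make", 8 times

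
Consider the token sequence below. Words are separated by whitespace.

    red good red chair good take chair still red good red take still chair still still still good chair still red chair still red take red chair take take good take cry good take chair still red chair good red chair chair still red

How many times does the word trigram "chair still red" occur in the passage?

Scanning the 42 overlapping trigram windows for "chair still red":
  position 7–9: chair still red
  position 19–21: chair still red
  position 22–24: chair still red
  position 35–37: chair still red
  position 42–44: chair still red

5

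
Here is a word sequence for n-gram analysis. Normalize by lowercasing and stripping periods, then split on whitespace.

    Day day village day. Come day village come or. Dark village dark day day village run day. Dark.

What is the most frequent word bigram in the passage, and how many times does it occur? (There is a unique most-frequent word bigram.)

Bigram frequencies (highest first):
  day village: 3
  day day: 2
  village day: 1
  day come: 1
  come day: 1
  village come: 1
  … (8 more, each ≤ 1)

"day village", 3 times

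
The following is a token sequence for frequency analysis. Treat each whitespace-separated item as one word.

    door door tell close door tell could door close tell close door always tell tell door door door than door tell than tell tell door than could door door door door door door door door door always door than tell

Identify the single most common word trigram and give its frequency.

Trigram frequencies (highest first):
  door door door: 8
  tell close door: 2
  tell tell door: 2
  door door tell: 1
  door tell close: 1
  close door tell: 1
  … (23 more, each ≤ 1)

"door door door", 8 times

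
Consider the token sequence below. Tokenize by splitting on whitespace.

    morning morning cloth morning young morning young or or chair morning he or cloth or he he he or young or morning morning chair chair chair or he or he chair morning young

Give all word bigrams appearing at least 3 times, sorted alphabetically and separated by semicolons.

Bigram counts meeting the condition (at least 3 times):
  he or: 3
  morning young: 3
  or he: 3

he or; morning young; or he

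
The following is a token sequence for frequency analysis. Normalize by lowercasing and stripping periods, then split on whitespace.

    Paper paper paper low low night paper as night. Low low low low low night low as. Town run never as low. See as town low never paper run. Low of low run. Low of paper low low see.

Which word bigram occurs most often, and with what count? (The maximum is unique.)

Bigram frequencies (highest first):
  low low: 6
  paper paper: 2
  paper low: 2
  low night: 2
  night low: 2
  as town: 2
  … (19 more, each ≤ 2)

"low low", 6 times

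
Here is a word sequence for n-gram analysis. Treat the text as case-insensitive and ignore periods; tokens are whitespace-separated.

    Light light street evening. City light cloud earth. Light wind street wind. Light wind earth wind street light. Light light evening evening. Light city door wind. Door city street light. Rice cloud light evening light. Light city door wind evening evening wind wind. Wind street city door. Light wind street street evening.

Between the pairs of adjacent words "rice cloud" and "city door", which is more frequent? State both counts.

"city door" (3 vs 1)

"rice cloud": 1 occurrence
"city door": 3 occurrences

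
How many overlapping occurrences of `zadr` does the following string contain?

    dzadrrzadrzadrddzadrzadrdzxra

Sliding a length-4 window over the 29 characters (26 positions):
  position 2–5: zadr
  position 7–10: zadr
  position 11–14: zadr
  position 17–20: zadr
  position 21–24: zadr

5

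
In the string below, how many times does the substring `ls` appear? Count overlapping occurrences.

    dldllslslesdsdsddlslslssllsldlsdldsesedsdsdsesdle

Sliding a length-2 window over the 49 characters (48 positions):
  position 5–6: ls
  position 7–8: ls
  position 18–19: ls
  position 20–21: ls
  position 22–23: ls
  position 26–27: ls
  position 30–31: ls

7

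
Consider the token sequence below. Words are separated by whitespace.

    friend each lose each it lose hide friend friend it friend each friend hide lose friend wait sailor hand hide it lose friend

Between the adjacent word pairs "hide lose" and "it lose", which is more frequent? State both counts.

"hide lose": 1 occurrence
"it lose": 2 occurrences

"it lose" (2 vs 1)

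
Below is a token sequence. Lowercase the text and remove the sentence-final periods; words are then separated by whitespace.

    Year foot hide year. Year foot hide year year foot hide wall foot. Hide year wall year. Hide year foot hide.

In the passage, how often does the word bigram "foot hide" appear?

Scanning the 20 overlapping bigram windows for "foot hide":
  position 2–3: foot hide
  position 6–7: foot hide
  position 10–11: foot hide
  position 13–14: foot hide
  position 20–21: foot hide

5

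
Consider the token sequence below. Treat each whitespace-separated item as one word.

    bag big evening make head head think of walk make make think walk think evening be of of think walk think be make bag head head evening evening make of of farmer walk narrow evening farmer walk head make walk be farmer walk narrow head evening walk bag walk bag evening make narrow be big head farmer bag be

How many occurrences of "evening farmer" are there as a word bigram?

Scanning the 58 overlapping bigram windows for "evening farmer":
  position 35–36: evening farmer

1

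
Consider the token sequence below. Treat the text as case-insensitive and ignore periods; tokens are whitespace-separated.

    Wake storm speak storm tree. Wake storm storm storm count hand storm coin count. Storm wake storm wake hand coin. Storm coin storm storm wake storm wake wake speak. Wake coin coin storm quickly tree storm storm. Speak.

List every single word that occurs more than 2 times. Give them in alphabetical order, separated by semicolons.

coin; speak; storm; wake

Unigram counts meeting the condition (more than 2 times):
  coin: 5
  speak: 3
  storm: 15
  wake: 8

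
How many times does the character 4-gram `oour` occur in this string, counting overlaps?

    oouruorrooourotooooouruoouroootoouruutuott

5

Sliding a length-4 window over the 42 characters (39 positions):
  position 1–4: oour
  position 10–13: oour
  position 19–22: oour
  position 24–27: oour
  position 32–35: oour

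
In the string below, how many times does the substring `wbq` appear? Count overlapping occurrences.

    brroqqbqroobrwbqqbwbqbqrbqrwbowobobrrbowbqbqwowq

Sliding a length-3 window over the 48 characters (46 positions):
  position 14–16: wbq
  position 19–21: wbq
  position 40–42: wbq

3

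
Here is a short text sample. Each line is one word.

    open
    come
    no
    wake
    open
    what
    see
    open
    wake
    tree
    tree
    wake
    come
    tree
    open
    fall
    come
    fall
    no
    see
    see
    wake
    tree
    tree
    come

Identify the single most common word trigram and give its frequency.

"wake tree tree", 2 times

Trigram frequencies (highest first):
  wake tree tree: 2
  open come no: 1
  come no wake: 1
  no wake open: 1
  wake open what: 1
  open what see: 1
  … (16 more, each ≤ 1)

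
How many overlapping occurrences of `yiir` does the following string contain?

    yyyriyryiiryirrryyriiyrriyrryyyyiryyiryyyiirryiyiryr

Sliding a length-4 window over the 52 characters (49 positions):
  position 8–11: yiir
  position 41–44: yiir

2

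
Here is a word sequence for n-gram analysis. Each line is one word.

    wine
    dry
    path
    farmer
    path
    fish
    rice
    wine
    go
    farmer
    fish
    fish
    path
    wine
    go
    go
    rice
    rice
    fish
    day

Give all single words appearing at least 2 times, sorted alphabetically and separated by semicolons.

farmer; fish; go; path; rice; wine

Unigram counts meeting the condition (at least 2 times):
  farmer: 2
  fish: 4
  go: 3
  path: 3
  rice: 3
  wine: 3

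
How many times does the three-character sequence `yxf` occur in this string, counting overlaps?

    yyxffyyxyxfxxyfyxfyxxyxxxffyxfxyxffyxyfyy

5

Sliding a length-3 window over the 41 characters (39 positions):
  position 2–4: yxf
  position 9–11: yxf
  position 16–18: yxf
  position 28–30: yxf
  position 32–34: yxf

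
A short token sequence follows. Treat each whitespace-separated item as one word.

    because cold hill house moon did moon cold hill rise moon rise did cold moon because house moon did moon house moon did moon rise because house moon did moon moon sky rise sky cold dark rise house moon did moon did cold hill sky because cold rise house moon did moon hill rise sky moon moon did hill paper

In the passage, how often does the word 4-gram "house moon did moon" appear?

6

Scanning the 57 overlapping 4-gram windows for "house moon did moon":
  position 4–7: house moon did moon
  position 17–20: house moon did moon
  position 21–24: house moon did moon
  position 27–30: house moon did moon
  position 38–41: house moon did moon
  position 49–52: house moon did moon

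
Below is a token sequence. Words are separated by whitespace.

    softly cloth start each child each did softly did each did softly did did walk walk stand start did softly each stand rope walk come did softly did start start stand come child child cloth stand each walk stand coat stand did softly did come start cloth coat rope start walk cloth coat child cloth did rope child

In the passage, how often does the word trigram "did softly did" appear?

4

Scanning the 56 overlapping trigram windows for "did softly did":
  position 7–9: did softly did
  position 11–13: did softly did
  position 26–28: did softly did
  position 42–44: did softly did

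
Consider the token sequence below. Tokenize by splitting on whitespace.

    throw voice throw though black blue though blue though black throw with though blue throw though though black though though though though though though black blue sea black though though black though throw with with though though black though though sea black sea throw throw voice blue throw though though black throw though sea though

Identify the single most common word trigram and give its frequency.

Trigram frequencies (highest first):
  though though black: 5
  though though though: 4
  though black though: 3
  black though though: 3
  though black blue: 2
  though black throw: 2
  … (32 more, each ≤ 2)

"though though black", 5 times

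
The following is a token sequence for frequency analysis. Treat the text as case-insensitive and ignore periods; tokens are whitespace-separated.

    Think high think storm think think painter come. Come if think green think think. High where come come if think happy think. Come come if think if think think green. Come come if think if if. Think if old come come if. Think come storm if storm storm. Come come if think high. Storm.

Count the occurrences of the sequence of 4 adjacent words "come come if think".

Scanning the 51 overlapping 4-gram windows for "come come if think":
  position 8–11: come come if think
  position 17–20: come come if think
  position 23–26: come come if think
  position 31–34: come come if think
  position 40–43: come come if think
  position 49–52: come come if think

6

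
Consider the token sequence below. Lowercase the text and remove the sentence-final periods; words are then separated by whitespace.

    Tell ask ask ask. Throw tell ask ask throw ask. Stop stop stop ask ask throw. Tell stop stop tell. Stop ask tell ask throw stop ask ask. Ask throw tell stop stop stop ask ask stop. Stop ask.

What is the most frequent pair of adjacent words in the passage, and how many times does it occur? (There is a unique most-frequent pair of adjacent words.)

"ask ask", 7 times

Bigram frequencies (highest first):
  ask ask: 7
  stop stop: 6
  ask throw: 5
  stop ask: 5
  tell ask: 3
  throw tell: 3
  … (6 more, each ≤ 3)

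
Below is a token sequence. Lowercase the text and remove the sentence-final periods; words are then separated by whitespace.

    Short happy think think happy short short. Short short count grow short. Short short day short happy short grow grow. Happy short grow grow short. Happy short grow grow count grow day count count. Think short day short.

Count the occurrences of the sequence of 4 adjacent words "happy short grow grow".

3

Scanning the 35 overlapping 4-gram windows for "happy short grow grow":
  position 17–20: happy short grow grow
  position 21–24: happy short grow grow
  position 26–29: happy short grow grow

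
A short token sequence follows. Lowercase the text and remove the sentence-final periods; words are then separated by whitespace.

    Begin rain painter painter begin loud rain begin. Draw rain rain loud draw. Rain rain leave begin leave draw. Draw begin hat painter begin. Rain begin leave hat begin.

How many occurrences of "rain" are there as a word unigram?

7

Scanning the 29 tokens for "rain":
  position 2: rain
  position 7: rain
  position 10: rain
  position 11: rain
  position 14: rain
  position 15: rain
  position 25: rain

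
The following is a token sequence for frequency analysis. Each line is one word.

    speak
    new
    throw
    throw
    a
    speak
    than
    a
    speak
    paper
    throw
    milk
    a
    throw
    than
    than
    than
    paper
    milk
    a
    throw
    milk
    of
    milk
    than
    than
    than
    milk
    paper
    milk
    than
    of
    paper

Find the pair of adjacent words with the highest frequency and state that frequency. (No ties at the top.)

Bigram frequencies (highest first):
  than than: 4
  a speak: 2
  throw milk: 2
  milk a: 2
  a throw: 2
  paper milk: 2
  … (17 more, each ≤ 2)

"than than", 4 times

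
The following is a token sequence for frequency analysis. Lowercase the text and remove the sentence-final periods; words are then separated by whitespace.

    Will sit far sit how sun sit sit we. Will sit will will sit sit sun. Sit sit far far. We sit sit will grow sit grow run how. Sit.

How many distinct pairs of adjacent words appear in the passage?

30 tokens → 29 bigram windows in total.
Repeated bigrams (each contributes count−1 duplicates):
  sit sit: 4
  will sit: 3
  sit far: 2
  sit will: 2
  sun sit: 2
8 duplicate windows → 29 − 8 = 21 distinct.

21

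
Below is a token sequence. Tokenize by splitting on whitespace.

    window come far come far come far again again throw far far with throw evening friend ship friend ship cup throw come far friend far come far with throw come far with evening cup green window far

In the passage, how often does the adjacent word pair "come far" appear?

6

Scanning the 36 overlapping bigram windows for "come far":
  position 2–3: come far
  position 4–5: come far
  position 6–7: come far
  position 22–23: come far
  position 26–27: come far
  position 30–31: come far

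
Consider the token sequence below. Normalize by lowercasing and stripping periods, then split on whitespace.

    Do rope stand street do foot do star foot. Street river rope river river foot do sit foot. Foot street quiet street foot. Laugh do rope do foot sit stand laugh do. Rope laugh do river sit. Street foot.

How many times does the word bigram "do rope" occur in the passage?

3

Scanning the 38 overlapping bigram windows for "do rope":
  position 1–2: do rope
  position 25–26: do rope
  position 32–33: do rope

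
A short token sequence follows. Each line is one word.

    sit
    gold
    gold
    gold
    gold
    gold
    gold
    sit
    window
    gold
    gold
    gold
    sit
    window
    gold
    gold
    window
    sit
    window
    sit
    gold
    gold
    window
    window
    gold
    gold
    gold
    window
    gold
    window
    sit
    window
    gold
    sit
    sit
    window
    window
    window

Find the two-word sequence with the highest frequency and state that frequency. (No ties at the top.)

Bigram frequencies (highest first):
  gold gold: 11
  sit window: 5
  window gold: 5
  gold window: 4
  gold sit: 3
  window sit: 3
  … (3 more, each ≤ 3)

"gold gold", 11 times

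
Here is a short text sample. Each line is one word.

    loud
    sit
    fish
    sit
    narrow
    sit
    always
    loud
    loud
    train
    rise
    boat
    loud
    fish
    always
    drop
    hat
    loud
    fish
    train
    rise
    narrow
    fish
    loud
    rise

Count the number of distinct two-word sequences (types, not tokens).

25 tokens → 24 bigram windows in total.
Repeated bigrams (each contributes count−1 duplicates):
  loud fish: 2
  train rise: 2
2 duplicate windows → 24 − 2 = 22 distinct.

22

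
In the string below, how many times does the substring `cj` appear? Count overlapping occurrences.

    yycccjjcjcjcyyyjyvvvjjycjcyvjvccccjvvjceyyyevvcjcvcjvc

Sliding a length-2 window over the 54 characters (53 positions):
  position 5–6: cj
  position 8–9: cj
  position 10–11: cj
  position 24–25: cj
  position 34–35: cj
  position 47–48: cj
  position 51–52: cj

7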